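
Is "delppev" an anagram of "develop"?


Word 1: "develop" → sorted: deelopv
Word 2: "delppev" → sorted: deelppv
Same letters? deelopv != deelppv
Anagram = No


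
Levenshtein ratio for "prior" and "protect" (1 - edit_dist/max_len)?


Word 1: "prior" (length 5)
Word 2: "protect" (length 7)
One optimal edit sequence:
  1. keep 'p'
  2. keep 'r'
  3. insert 'o'  (+1)
  4. insert 't'  (+1)
  5. substitute 'i' -> 'e'  (+1)
  6. substitute 'o' -> 'c'  (+1)
  7. substitute 'r' -> 't'  (+1)
Edit distance = 5
Max length = max(5, 7) = 7
Similarity = 1 - 5/7
= 0.2857


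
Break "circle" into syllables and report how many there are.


Word: "circle"
Syllable breakdown: cir · cle
Counting: 2 parts
= 2 syllables


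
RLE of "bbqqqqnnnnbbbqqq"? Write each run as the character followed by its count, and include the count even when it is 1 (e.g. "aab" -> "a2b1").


String: "bbqqqqnnnnbbbqqq"
Scanning for consecutive runs:
  'b' x 2
  'q' x 4
  'n' x 4
  'b' x 3
  'q' x 3
RLE = "b2q4n4b3q3"


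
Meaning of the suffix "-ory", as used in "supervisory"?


Suffix: -ory
Example: supervisory = supervise + -ory, with a spelling change
Meaning = relating to / place for


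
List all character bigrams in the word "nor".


Word: "nor" (length 3)
Number of bigrams = 3 - 2 + 1 = 2
  Position 0: "no"
  Position 1: "or"
Bigrams = "no", "or"


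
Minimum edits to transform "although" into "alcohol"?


Word 1: "although" (length 8)
Word 2: "alcohol" (length 7)
One optimal edit sequence (insert/delete/substitute each cost 1):
  1. keep 'a'
  2. keep 'l'
  3. delete 't'  (+1)
  4. substitute 'h' -> 'c'  (+1)
  5. keep 'o'
  6. substitute 'u' -> 'h'  (+1)
  7. substitute 'g' -> 'o'  (+1)
  8. substitute 'h' -> 'l'  (+1)
Total edit operations: 5
Edit distance = 5


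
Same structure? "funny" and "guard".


Pattern of "funny": [0, 1, 2, 2, 3]
Pattern of "guard": [0, 1, 2, 3, 4]
Patterns do not match
Same pattern = No


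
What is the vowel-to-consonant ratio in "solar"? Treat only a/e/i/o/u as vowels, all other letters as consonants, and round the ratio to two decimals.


Word: "solar"
Vowels (a,e,i,o,u): 2
Consonants: 3
Ratio = 2/3
= 0.67


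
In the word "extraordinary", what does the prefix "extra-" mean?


Prefix: extra-
As in: extraordinary -> extra- + ordinary
Meaning = beyond


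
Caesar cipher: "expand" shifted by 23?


Word: "expand"
Shift: 23
Each letter → (letter + shift) mod 26:
  'e' (4) + 23 = 1 → 'b'
  'x' (23) + 23 = 20 → 'u'
  'p' (15) + 23 = 12 → 'm'
  'a' (0) + 23 = 23 → 'x'
  'n' (13) + 23 = 10 → 'k'
  'd' (3) + 23 = 0 → 'a'
Result = "bumxka"


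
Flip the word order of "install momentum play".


Original: "install momentum play"
Words (1..n): install | momentum | play
Reversed (n..1): play | momentum | install
Result = "play momentum install"


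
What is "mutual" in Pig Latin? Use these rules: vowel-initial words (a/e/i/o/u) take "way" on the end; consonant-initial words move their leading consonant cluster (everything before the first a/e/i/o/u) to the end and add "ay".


Word: "mutual"
Starts with consonant(s) → move to end, add 'ay'
Consonant cluster: "m"
Pig Latin = "utualmay"


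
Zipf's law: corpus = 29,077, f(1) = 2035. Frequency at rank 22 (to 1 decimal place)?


Zipf's law: f(r) = f(1) / r
f(1) = 2035
f(22) = 2035 / 22
= 92.5 occurrences


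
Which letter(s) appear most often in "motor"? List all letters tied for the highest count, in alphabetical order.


Word: "motor"
Letter counts:
  'm': 1
  'o': 2
  'r': 1
  't': 1
Maximum count = 2
Most frequent = 'o' (2 times each)


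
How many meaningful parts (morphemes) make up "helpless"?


Word: "helpless"
Morphemes: help + -less
Each morpheme carries meaning
= 2 morphemes


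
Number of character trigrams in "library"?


Word: "library" (length 7)
Number of 3-grams = length - 3 + 1 = 7 - 3 + 1
= 5


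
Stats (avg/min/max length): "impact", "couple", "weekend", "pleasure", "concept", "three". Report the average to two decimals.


Lengths: "impact"=6, "couple"=6, "weekend"=7, "pleasure"=8, "concept"=7, "three"=5
Sum = 39, Count = 6
Average = 39/6 = 6.50
= avg=6.50, min=5, max=8


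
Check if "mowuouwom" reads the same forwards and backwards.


Word: "mowuouwom"
Reversed: "mowuouwom"
Forward == Backward? mowuouwom == mowuouwom
Palindrome = Yes


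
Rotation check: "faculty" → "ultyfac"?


Word: "faculty", Candidate: "ultyfac"
Method: check if candidate is substring of word+word
"facultyfaculty" contains "ultyfac"? Yes
Is rotation = Yes


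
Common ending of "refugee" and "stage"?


Word 1: "refugee"
Word 2: "stage"
Comparing from end:
  Pos -1: 'e' == 'e'
  Pos -2: 'e' != 'g' (stop)
LCS = "e" (length 1)


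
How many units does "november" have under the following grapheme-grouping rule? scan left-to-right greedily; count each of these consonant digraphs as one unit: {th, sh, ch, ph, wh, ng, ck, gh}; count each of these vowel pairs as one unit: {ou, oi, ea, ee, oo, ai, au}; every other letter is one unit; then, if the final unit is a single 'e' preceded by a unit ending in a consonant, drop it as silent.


Word: "november" (8 letters)
Left-to-right scan:
  [1] 'n' (letter)
  [2] 'o' (letter)
  [3] 'v' (letter)
  [4] 'e' (letter)
  [5] 'm' (letter)
  [6] 'b' (letter)
  [7] 'e' (letter)
  [8] 'r' (letter)
Units from scan: 8
Sound units = 8 units


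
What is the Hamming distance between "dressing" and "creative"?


Comparing character by character (same length = 8):
  Pos 0: 'd' vs 'c' !=
  Pos 1: 'r' vs 'r' =
  Pos 2: 'e' vs 'e' =
  Pos 3: 's' vs 'a' !=
  Pos 4: 's' vs 't' !=
  Pos 5: 'i' vs 'i' =
  Pos 6: 'n' vs 'v' !=
  Pos 7: 'g' vs 'e' !=
Hamming distance = 5


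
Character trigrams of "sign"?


Word: "sign" (length 4)
Number of trigrams = 4 - 3 + 1 = 2
  Position 0: "sig"
  Position 1: "ign"
Trigrams = "sig", "ign"


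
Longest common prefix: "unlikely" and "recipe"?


Word 1: "unlikely"
Word 2: "recipe"
Comparing from start:
  Pos 0: 'u' != 'r' (stop)
LCP = "" (length 0)


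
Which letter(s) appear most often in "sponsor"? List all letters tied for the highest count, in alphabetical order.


Word: "sponsor"
Letter counts:
  'n': 1
  'o': 2
  'p': 1
  'r': 1
  's': 2
Maximum count = 2
Most frequent = 'o', 's' (2 times each)


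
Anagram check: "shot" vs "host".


Word 1: "shot" → sorted: host
Word 2: "host" → sorted: host
Same letters? host == host
Anagram = Yes


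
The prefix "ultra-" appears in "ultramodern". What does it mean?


Prefix: ultra-
Example: ultramodern = ultra- + modern
Meaning = beyond


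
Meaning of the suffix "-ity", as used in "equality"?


Suffix: -ity
As in: equality -> equal + -ity
Meaning = quality of


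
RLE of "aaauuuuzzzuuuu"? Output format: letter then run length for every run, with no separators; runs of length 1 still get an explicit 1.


String: "aaauuuuzzzuuuu"
Scanning for consecutive runs:
  'a' x 3
  'u' x 4
  'z' x 3
  'u' x 4
RLE = "a3u4z3u4"


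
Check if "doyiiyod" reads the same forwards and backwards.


Word: "doyiiyod"
Reversed: "doyiiyod"
Forward == Backward? doyiiyod == doyiiyod
Palindrome = Yes


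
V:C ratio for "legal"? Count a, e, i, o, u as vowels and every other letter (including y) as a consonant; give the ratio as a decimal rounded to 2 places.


Word: "legal"
Vowels (a,e,i,o,u): 2
Consonants: 3
Ratio = 2/3
= 0.67


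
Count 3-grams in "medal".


Word: "medal" (length 5)
Number of 3-grams = length - 3 + 1 = 5 - 3 + 1
= 3


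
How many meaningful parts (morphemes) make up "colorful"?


Word: "colorful"
Morphemes: color + -ful
Each morpheme carries meaning
= 2 morphemes


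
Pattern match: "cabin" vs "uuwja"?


Pattern of "cabin": [0, 1, 2, 3, 4]
Pattern of "uuwja": [0, 0, 1, 2, 3]
Patterns do not match
Same pattern = No


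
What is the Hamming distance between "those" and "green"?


Comparing character by character (same length = 5):
  Pos 0: 't' vs 'g' !=
  Pos 1: 'h' vs 'r' !=
  Pos 2: 'o' vs 'e' !=
  Pos 3: 's' vs 'e' !=
  Pos 4: 'e' vs 'n' !=
Hamming distance = 5


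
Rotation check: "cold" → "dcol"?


Word: "cold", Candidate: "dcol"
Method: check if candidate is substring of word+word
"coldcold" contains "dcol"? Yes
Is rotation = Yes


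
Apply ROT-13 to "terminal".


Word: "terminal"
Shift: 13
Each letter → (letter + shift) mod 26:
  't' (19) + 13 = 6 → 'g'
  'e' (4) + 13 = 17 → 'r'
  'r' (17) + 13 = 4 → 'e'
  'm' (12) + 13 = 25 → 'z'
  'i' (8) + 13 = 21 → 'v'
  'n' (13) + 13 = 0 → 'a'
  'a' (0) + 13 = 13 → 'n'
  'l' (11) + 13 = 24 → 'y'
Result = "grezvany"


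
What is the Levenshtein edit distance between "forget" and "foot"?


Word 1: "forget" (length 6)
Word 2: "foot" (length 4)
One optimal edit sequence (insert/delete/substitute each cost 1):
  1. keep 'f'
  2. keep 'o'
  3. delete 'r'  (+1)
  4. delete 'g'  (+1)
  5. substitute 'e' -> 'o'  (+1)
  6. keep 't'
Total edit operations: 3
Edit distance = 3


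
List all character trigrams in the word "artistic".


Word: "artistic" (length 8)
Number of trigrams = 8 - 3 + 1 = 6
  Position 0: "art"
  Position 1: "rti"
  Position 2: "tis"
  Position 3: "ist"
  Position 4: "sti"
  Position 5: "tic"
Trigrams = "art", "rti", "tis", "ist", "sti", "tic"


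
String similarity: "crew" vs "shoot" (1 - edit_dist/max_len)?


Word 1: "crew" (length 4)
Word 2: "shoot" (length 5)
One optimal edit sequence:
  1. insert 's'  (+1)
  2. substitute 'c' -> 'h'  (+1)
  3. substitute 'r' -> 'o'  (+1)
  4. substitute 'e' -> 'o'  (+1)
  5. substitute 'w' -> 't'  (+1)
Edit distance = 5
Max length = max(4, 5) = 5
Similarity = 1 - 5/5
= 0.0000


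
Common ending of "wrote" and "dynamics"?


Word 1: "wrote"
Word 2: "dynamics"
Comparing from end:
  Pos -1: 'e' != 's' (stop)
LCS = "" (length 0)


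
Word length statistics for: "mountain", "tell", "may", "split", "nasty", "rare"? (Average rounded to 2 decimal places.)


Lengths: "mountain"=8, "tell"=4, "may"=3, "split"=5, "nasty"=5, "rare"=4
Sum = 29, Count = 6
Average = 29/6 = 4.83
= avg=4.83, min=3, max=8


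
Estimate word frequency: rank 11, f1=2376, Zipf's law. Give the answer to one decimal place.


Zipf's law: f(r) = f(1) / r
f(1) = 2376
f(11) = 2376 / 11
= 216.0 occurrences


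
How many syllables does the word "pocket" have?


Word: "pocket"
Syllable breakdown: pock | et
Counting: 2 parts
= 2 syllables


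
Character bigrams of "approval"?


Word: "approval" (length 8)
Number of bigrams = 8 - 2 + 1 = 7
  Position 0: "ap"
  Position 1: "pp"
  Position 2: "pr"
  Position 3: "ro"
  Position 4: "ov"
  Position 5: "va"
  Position 6: "al"
Bigrams = "ap", "pp", "pr", "ro", "ov", "va", "al"


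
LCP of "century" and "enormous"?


Word 1: "century"
Word 2: "enormous"
Comparing from start:
  Pos 0: 'c' != 'e' (stop)
LCP = "" (length 0)


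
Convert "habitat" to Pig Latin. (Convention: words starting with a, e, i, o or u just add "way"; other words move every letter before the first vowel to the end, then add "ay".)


Word: "habitat"
Starts with consonant(s) → move to end, add 'ay'
Consonant cluster: "h"
Pig Latin = "abitathay"


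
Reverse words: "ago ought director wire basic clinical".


Original: "ago ought director wire basic clinical"
Words (1..n): ago | ought | director | wire | basic | clinical
Reversed (n..1): clinical | basic | wire | director | ought | ago
Result = "clinical basic wire director ought ago"


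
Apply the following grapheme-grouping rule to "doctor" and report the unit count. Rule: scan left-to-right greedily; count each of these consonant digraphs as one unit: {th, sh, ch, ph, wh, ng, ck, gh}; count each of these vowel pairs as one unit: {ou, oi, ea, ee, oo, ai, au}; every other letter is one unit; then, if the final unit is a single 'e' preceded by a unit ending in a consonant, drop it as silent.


Word: "doctor" (6 letters)
Left-to-right scan:
  1. 'd' (letter)
  2. 'o' (letter)
  3. 'c' (letter)
  4. 't' (letter)
  5. 'o' (letter)
  6. 'r' (letter)
Units from scan: 6
Sound units = 6 units


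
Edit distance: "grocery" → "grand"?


Word 1: "grocery" (length 7)
Word 2: "grand" (length 5)
One optimal edit sequence (insert/delete/substitute each cost 1):
  1. keep 'g'
  2. keep 'r'
  3. delete 'o'  (+1)
  4. delete 'c'  (+1)
  5. substitute 'e' -> 'a'  (+1)
  6. substitute 'r' -> 'n'  (+1)
  7. substitute 'y' -> 'd'  (+1)
Total edit operations: 5
Edit distance = 5


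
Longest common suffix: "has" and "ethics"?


Word 1: "has"
Word 2: "ethics"
Comparing from end:
  Pos -1: 's' == 's'
  Pos -2: 'a' != 'c' (stop)
LCS = "s" (length 1)


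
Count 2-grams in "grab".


Word: "grab" (length 4)
Number of 2-grams = length - 2 + 1 = 4 - 2 + 1
= 3


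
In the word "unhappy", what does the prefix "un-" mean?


Prefix: un-
As in: unhappy -> un- + happy
Meaning = not / reverse


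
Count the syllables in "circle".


Word: "circle"
Syllable breakdown: cir | cle
Counting: 2 parts
= 2 syllables


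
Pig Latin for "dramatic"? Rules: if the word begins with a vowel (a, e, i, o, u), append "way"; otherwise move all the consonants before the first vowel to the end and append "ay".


Word: "dramatic"
Starts with consonant(s) → move to end, add 'ay'
Consonant cluster: "dr"
Pig Latin = "amaticdray"


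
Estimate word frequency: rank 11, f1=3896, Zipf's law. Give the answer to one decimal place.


Zipf's law: f(r) = f(1) / r
f(1) = 3896
f(11) = 3896 / 11
= 354.2 occurrences


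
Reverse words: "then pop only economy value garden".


Original: "then pop only economy value garden"
Words (1..n): then | pop | only | economy | value | garden
Reversed (n..1): garden | value | economy | only | pop | then
Result = "garden value economy only pop then"


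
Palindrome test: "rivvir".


Word: "rivvir"
Reversed: "rivvir"
Forward == Backward? rivvir == rivvir
Palindrome = Yes


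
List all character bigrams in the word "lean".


Word: "lean" (length 4)
Number of bigrams = 4 - 2 + 1 = 3
  Position 0: "le"
  Position 1: "ea"
  Position 2: "an"
Bigrams = "le", "ea", "an"


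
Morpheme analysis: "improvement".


Word: "improvement"
Morphemes: improve / -ment
Each morpheme carries meaning
= 2 morphemes


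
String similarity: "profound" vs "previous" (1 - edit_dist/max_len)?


Word 1: "profound" (length 8)
Word 2: "previous" (length 8)
One optimal edit sequence:
  1. keep 'p'
  2. keep 'r'
  3. insert 'e'  (+1)
  4. substitute 'o' -> 'v'  (+1)
  5. substitute 'f' -> 'i'  (+1)
  6. keep 'o'
  7. keep 'u'
  8. delete 'n'  (+1)
  9. substitute 'd' -> 's'  (+1)
Edit distance = 5
Max length = max(8, 8) = 8
Similarity = 1 - 5/8
= 0.3750


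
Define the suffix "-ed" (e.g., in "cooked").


Suffix: -ed
Example: cooked (cook + -ed)
Meaning = past tense


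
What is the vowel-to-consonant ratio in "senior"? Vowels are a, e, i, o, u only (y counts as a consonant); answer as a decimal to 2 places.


Word: "senior"
Vowels (a,e,i,o,u): 3
Consonants: 3
Ratio = 3/3
= 1.00


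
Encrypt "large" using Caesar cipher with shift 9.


Word: "large"
Shift: 9
Each letter → (letter + shift) mod 26:
  'l' (11) + 9 = 20 → 'u'
  'a' (0) + 9 = 9 → 'j'
  'r' (17) + 9 = 0 → 'a'
  'g' (6) + 9 = 15 → 'p'
  'e' (4) + 9 = 13 → 'n'
Result = "ujapn"


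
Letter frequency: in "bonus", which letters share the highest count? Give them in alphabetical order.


Word: "bonus"
Letter counts:
  'b': 1
  'n': 1
  'o': 1
  's': 1
  'u': 1
Maximum count = 1
Most frequent = 'b', 'n', 'o', 's', 'u' (1 time each)


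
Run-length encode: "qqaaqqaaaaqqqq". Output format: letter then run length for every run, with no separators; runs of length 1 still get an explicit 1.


String: "qqaaqqaaaaqqqq"
Scanning for consecutive runs:
  'q' x 2
  'a' x 2
  'q' x 2
  'a' x 4
  'q' x 4
RLE = "q2a2q2a4q4"


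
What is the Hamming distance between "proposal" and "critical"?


Comparing character by character (same length = 8):
  Pos 0: 'p' vs 'c' !=
  Pos 1: 'r' vs 'r' =
  Pos 2: 'o' vs 'i' !=
  Pos 3: 'p' vs 't' !=
  Pos 4: 'o' vs 'i' !=
  Pos 5: 's' vs 'c' !=
  Pos 6: 'a' vs 'a' =
  Pos 7: 'l' vs 'l' =
Hamming distance = 5


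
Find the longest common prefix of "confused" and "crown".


Word 1: "confused"
Word 2: "crown"
Comparing from start:
  Pos 0: 'c' == 'c'
  Pos 1: 'o' != 'r' (stop)
LCP = "c" (length 1)


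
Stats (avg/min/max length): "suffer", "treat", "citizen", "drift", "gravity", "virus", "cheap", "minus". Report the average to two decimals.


Lengths: "suffer"=6, "treat"=5, "citizen"=7, "drift"=5, "gravity"=7, "virus"=5, "cheap"=5, "minus"=5
Sum = 45, Count = 8
Average = 45/8 = 5.63
= avg=5.63, min=5, max=7


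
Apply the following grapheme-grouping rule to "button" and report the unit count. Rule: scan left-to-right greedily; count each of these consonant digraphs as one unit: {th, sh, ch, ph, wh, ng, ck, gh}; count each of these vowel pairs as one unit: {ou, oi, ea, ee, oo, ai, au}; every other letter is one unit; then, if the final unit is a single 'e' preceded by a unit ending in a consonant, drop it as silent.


Word: "button" (6 letters)
Left-to-right scan:
  [1] 'b' (letter)
  [2] 'u' (letter)
  [3] 't' (letter)
  [4] 't' (letter)
  [5] 'o' (letter)
  [6] 'n' (letter)
Units from scan: 6
Sound units = 6 units


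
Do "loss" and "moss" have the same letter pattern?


Pattern of "loss": [0, 1, 2, 2]
Pattern of "moss": [0, 1, 2, 2]
Patterns match
Same pattern = Yes


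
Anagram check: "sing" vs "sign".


Word 1: "sing" → sorted: gins
Word 2: "sign" → sorted: gins
Same letters? gins == gins
Anagram = Yes


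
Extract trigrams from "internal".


Word: "internal" (length 8)
Number of trigrams = 8 - 3 + 1 = 6
  Position 0: "int"
  Position 1: "nte"
  Position 2: "ter"
  Position 3: "ern"
  Position 4: "rna"
  Position 5: "nal"
Trigrams = "int", "nte", "ter", "ern", "rna", "nal"


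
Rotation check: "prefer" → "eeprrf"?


Word: "prefer", Candidate: "eeprrf"
Method: check if candidate is substring of word+word
"preferprefer" contains "eeprrf"? No
Is rotation = No


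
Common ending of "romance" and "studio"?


Word 1: "romance"
Word 2: "studio"
Comparing from end:
  Pos -1: 'e' != 'o' (stop)
LCS = "" (length 0)


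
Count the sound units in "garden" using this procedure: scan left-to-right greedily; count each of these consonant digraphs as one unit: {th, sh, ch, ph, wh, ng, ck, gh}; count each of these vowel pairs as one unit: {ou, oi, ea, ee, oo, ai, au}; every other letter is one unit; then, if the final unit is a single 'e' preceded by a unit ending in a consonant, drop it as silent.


Word: "garden" (6 letters)
Left-to-right scan:
  1. 'g' (letter)
  2. 'a' (letter)
  3. 'r' (letter)
  4. 'd' (letter)
  5. 'e' (letter)
  6. 'n' (letter)
Units from scan: 6
Sound units = 6 units


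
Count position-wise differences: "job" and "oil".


Comparing character by character (same length = 3):
  Pos 0: 'j' vs 'o' !=
  Pos 1: 'o' vs 'i' !=
  Pos 2: 'b' vs 'l' !=
Hamming distance = 3


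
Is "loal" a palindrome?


Word: "loal"
Reversed: "laol"
Forward == Backward? loal != laol
Palindrome = No


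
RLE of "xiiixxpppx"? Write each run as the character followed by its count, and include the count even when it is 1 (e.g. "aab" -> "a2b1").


String: "xiiixxpppx"
Scanning for consecutive runs:
  'x' x 1
  'i' x 3
  'x' x 2
  'p' x 3
  'x' x 1
RLE = "x1i3x2p3x1"


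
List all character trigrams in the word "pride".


Word: "pride" (length 5)
Number of trigrams = 5 - 3 + 1 = 3
  Position 0: "pri"
  Position 1: "rid"
  Position 2: "ide"
Trigrams = "pri", "rid", "ide"


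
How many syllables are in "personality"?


Word: "personality"
Syllable breakdown: per-son-al-i-ty
Counting: 5 parts
= 5 syllables


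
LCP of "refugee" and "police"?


Word 1: "refugee"
Word 2: "police"
Comparing from start:
  Pos 0: 'r' != 'p' (stop)
LCP = "" (length 0)


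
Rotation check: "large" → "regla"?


Word: "large", Candidate: "regla"
Method: check if candidate is substring of word+word
"largelarge" contains "regla"? No
Is rotation = No


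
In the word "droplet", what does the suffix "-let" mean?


Suffix: -let
Example: droplet (drop + -let)
Meaning = small


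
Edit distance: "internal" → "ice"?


Word 1: "internal" (length 8)
Word 2: "ice" (length 3)
One optimal edit sequence (insert/delete/substitute each cost 1):
  1. keep 'i'
  2. delete 'n'  (+1)
  3. substitute 't' -> 'c'  (+1)
  4. keep 'e'
  5. delete 'r'  (+1)
  6. delete 'n'  (+1)
  7. delete 'a'  (+1)
  8. delete 'l'  (+1)
Total edit operations: 6
Edit distance = 6


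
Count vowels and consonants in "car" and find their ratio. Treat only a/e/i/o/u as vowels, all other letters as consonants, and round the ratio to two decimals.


Word: "car"
Vowels (a,e,i,o,u): 1
Consonants: 2
Ratio = 1/2
= 0.50


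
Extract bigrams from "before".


Word: "before" (length 6)
Number of bigrams = 6 - 2 + 1 = 5
  Position 0: "be"
  Position 1: "ef"
  Position 2: "fo"
  Position 3: "or"
  Position 4: "re"
Bigrams = "be", "ef", "fo", "or", "re"


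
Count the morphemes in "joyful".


Word: "joyful"
Morphemes: joy | -ful
Each morpheme carries meaning
= 2 morphemes


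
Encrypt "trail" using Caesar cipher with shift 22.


Word: "trail"
Shift: 22
Each letter → (letter + shift) mod 26:
  't' (19) + 22 = 15 → 'p'
  'r' (17) + 22 = 13 → 'n'
  'a' (0) + 22 = 22 → 'w'
  'i' (8) + 22 = 4 → 'e'
  'l' (11) + 22 = 7 → 'h'
Result = "pnweh"


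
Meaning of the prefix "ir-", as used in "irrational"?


Prefix: ir-
Example: irrational (ir- + rational)
Meaning = not


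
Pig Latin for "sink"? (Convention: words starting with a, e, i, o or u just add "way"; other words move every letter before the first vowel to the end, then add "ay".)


Word: "sink"
Starts with consonant(s) → move to end, add 'ay'
Consonant cluster: "s"
Pig Latin = "inksay"


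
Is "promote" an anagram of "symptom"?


Word 1: "symptom" → sorted: mmopsty
Word 2: "promote" → sorted: emooprt
Same letters? mmopsty != emooprt
Anagram = No


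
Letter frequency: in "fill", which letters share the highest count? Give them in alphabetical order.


Word: "fill"
Letter counts:
  'f': 1
  'i': 1
  'l': 2
Maximum count = 2
Most frequent = 'l' (2 times each)


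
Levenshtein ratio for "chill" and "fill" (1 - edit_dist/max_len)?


Word 1: "chill" (length 5)
Word 2: "fill" (length 4)
One optimal edit sequence:
  1. delete 'c'  (+1)
  2. substitute 'h' -> 'f'  (+1)
  3. keep 'i'
  4. keep 'l'
  5. keep 'l'
Edit distance = 2
Max length = max(5, 4) = 5
Similarity = 1 - 2/5
= 0.6000


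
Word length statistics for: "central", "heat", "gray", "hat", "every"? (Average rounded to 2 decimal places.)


Lengths: "central"=7, "heat"=4, "gray"=4, "hat"=3, "every"=5
Sum = 23, Count = 5
Average = 23/5 = 4.60
= avg=4.60, min=3, max=7


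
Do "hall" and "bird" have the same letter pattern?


Pattern of "hall": [0, 1, 2, 2]
Pattern of "bird": [0, 1, 2, 3]
Patterns do not match
Same pattern = No


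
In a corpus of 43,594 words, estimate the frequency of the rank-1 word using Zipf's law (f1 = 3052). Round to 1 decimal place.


Zipf's law: f(r) = f(1) / r
f(1) = 3052
f(1) = 3052 / 1
= 3052.0 occurrences


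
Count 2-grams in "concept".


Word: "concept" (length 7)
Number of 2-grams = length - 2 + 1 = 7 - 2 + 1
= 6


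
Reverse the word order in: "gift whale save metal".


Original: "gift whale save metal"
Words (1..n): gift | whale | save | metal
Reversed (n..1): metal | save | whale | gift
Result = "metal save whale gift"


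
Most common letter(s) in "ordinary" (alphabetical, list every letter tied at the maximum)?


Word: "ordinary"
Letter counts:
  'a': 1
  'd': 1
  'i': 1
  'n': 1
  'o': 1
  'r': 2
  'y': 1
Maximum count = 2
Most frequent = 'r' (2 times each)


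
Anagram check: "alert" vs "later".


Word 1: "alert" → sorted: aelrt
Word 2: "later" → sorted: aelrt
Same letters? aelrt == aelrt
Anagram = Yes


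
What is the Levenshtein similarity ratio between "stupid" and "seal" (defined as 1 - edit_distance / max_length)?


Word 1: "stupid" (length 6)
Word 2: "seal" (length 4)
One optimal edit sequence:
  1. keep 's'
  2. delete 't'  (+1)
  3. delete 'u'  (+1)
  4. substitute 'p' -> 'e'  (+1)
  5. substitute 'i' -> 'a'  (+1)
  6. substitute 'd' -> 'l'  (+1)
Edit distance = 5
Max length = max(6, 4) = 6
Similarity = 1 - 5/6
= 0.1667


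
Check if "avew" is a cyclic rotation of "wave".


Word: "wave", Candidate: "avew"
Method: check if candidate is substring of word+word
"wavewave" contains "avew"? Yes
Is rotation = Yes


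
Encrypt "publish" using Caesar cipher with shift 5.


Word: "publish"
Shift: 5
Each letter → (letter + shift) mod 26:
  'p' (15) + 5 = 20 → 'u'
  'u' (20) + 5 = 25 → 'z'
  'b' (1) + 5 = 6 → 'g'
  'l' (11) + 5 = 16 → 'q'
  'i' (8) + 5 = 13 → 'n'
  's' (18) + 5 = 23 → 'x'
  'h' (7) + 5 = 12 → 'm'
Result = "uzgqnxm"


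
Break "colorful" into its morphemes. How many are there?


Word: "colorful"
Morphemes: color + -ful
Each morpheme carries meaning
= 2 morphemes


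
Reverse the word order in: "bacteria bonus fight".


Original: "bacteria bonus fight"
Words (1..n): bacteria | bonus | fight
Reversed (n..1): fight | bonus | bacteria
Result = "fight bonus bacteria"


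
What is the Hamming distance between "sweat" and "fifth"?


Comparing character by character (same length = 5):
  Pos 0: 's' vs 'f' !=
  Pos 1: 'w' vs 'i' !=
  Pos 2: 'e' vs 'f' !=
  Pos 3: 'a' vs 't' !=
  Pos 4: 't' vs 'h' !=
Hamming distance = 5


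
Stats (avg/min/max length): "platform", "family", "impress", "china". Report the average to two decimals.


Lengths: "platform"=8, "family"=6, "impress"=7, "china"=5
Sum = 26, Count = 4
Average = 26/4 = 6.50
= avg=6.50, min=5, max=8


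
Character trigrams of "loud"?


Word: "loud" (length 4)
Number of trigrams = 4 - 3 + 1 = 2
  Position 0: "lou"
  Position 1: "oud"
Trigrams = "lou", "oud"


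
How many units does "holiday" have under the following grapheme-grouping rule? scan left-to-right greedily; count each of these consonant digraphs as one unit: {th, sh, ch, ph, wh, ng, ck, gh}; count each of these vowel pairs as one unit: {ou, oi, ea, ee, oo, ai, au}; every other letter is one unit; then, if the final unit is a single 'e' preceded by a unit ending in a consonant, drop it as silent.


Word: "holiday" (7 letters)
Left-to-right scan:
  1. 'h' (letter)
  2. 'o' (letter)
  3. 'l' (letter)
  4. 'i' (letter)
  5. 'd' (letter)
  6. 'a' (letter)
  7. 'y' (letter)
Units from scan: 7
Sound units = 7 units


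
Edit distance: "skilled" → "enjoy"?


Word 1: "skilled" (length 7)
Word 2: "enjoy" (length 5)
One optimal edit sequence (insert/delete/substitute each cost 1):
  1. delete 's'  (+1)
  2. delete 'k'  (+1)
  3. substitute 'i' -> 'e'  (+1)
  4. substitute 'l' -> 'n'  (+1)
  5. substitute 'l' -> 'j'  (+1)
  6. substitute 'e' -> 'o'  (+1)
  7. substitute 'd' -> 'y'  (+1)
Total edit operations: 7
Edit distance = 7


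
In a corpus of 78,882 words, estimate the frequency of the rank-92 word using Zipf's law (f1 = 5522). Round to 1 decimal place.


Zipf's law: f(r) = f(1) / r
f(1) = 5522
f(92) = 5522 / 92
= 60.0 occurrences


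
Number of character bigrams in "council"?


Word: "council" (length 7)
Number of 2-grams = length - 2 + 1 = 7 - 2 + 1
= 6


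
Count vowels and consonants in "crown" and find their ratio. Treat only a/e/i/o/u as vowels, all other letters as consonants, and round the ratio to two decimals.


Word: "crown"
Vowels (a,e,i,o,u): 1
Consonants: 4
Ratio = 1/4
= 0.25


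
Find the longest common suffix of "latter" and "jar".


Word 1: "latter"
Word 2: "jar"
Comparing from end:
  Pos -1: 'r' == 'r'
  Pos -2: 'e' != 'a' (stop)
LCS = "r" (length 1)


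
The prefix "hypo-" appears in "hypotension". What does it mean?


Prefix: hypo-
Example: hypotension (hypo- + tension)
Meaning = under / below normal


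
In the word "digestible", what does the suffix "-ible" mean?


Suffix: -ible
Example: digestible = digest + -ible
Meaning = capable of


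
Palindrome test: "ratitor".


Word: "ratitor"
Reversed: "rotitar"
Forward == Backward? ratitor != rotitar
Palindrome = No


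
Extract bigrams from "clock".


Word: "clock" (length 5)
Number of bigrams = 5 - 2 + 1 = 4
  Position 0: "cl"
  Position 1: "lo"
  Position 2: "oc"
  Position 3: "ck"
Bigrams = "cl", "lo", "oc", "ck"


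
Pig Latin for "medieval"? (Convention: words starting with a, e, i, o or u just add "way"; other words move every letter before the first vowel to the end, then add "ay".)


Word: "medieval"
Starts with consonant(s) → move to end, add 'ay'
Consonant cluster: "m"
Pig Latin = "edievalmay"


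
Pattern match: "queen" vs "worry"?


Pattern of "queen": [0, 1, 2, 2, 3]
Pattern of "worry": [0, 1, 2, 2, 3]
Patterns match
Same pattern = Yes


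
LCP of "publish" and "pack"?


Word 1: "publish"
Word 2: "pack"
Comparing from start:
  Pos 0: 'p' == 'p'
  Pos 1: 'u' != 'a' (stop)
LCP = "p" (length 1)


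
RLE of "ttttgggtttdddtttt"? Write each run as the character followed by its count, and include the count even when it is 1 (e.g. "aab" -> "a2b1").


String: "ttttgggtttdddtttt"
Scanning for consecutive runs:
  't' x 4
  'g' x 3
  't' x 3
  'd' x 3
  't' x 4
RLE = "t4g3t3d3t4"


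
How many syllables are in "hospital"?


Word: "hospital"
Syllable breakdown: hos · pi · tal
Counting: 3 parts
= 3 syllables


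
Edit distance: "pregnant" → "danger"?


Word 1: "pregnant" (length 8)
Word 2: "danger" (length 6)
One optimal edit sequence (insert/delete/substitute each cost 1):
  1. delete 'p'  (+1)
  2. delete 'r'  (+1)
  3. substitute 'e' -> 'd'  (+1)
  4. substitute 'g' -> 'a'  (+1)
  5. keep 'n'
  6. substitute 'a' -> 'g'  (+1)
  7. substitute 'n' -> 'e'  (+1)
  8. substitute 't' -> 'r'  (+1)
Total edit operations: 7
Edit distance = 7


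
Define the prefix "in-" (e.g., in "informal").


Prefix: in-
Example: informal = in- + formal
Meaning = not / into


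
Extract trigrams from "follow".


Word: "follow" (length 6)
Number of trigrams = 6 - 3 + 1 = 4
  Position 0: "fol"
  Position 1: "oll"
  Position 2: "llo"
  Position 3: "low"
Trigrams = "fol", "oll", "llo", "low"


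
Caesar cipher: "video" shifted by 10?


Word: "video"
Shift: 10
Each letter → (letter + shift) mod 26:
  'v' (21) + 10 = 5 → 'f'
  'i' (8) + 10 = 18 → 's'
  'd' (3) + 10 = 13 → 'n'
  'e' (4) + 10 = 14 → 'o'
  'o' (14) + 10 = 24 → 'y'
Result = "fsnoy"


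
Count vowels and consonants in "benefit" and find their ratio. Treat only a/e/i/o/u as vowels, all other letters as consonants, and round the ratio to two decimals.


Word: "benefit"
Vowels (a,e,i,o,u): 3
Consonants: 4
Ratio = 3/4
= 0.75


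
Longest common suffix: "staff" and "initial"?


Word 1: "staff"
Word 2: "initial"
Comparing from end:
  Pos -1: 'f' != 'l' (stop)
LCS = "" (length 0)


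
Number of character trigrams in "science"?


Word: "science" (length 7)
Number of 3-grams = length - 3 + 1 = 7 - 3 + 1
= 5


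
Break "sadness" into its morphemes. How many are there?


Word: "sadness"
Morphemes: sad / -ness
Each morpheme carries meaning
= 2 morphemes


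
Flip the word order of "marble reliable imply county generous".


Original: "marble reliable imply county generous"
Words (1..n): marble | reliable | imply | county | generous
Reversed (n..1): generous | county | imply | reliable | marble
Result = "generous county imply reliable marble"


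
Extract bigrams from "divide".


Word: "divide" (length 6)
Number of bigrams = 6 - 2 + 1 = 5
  Position 0: "di"
  Position 1: "iv"
  Position 2: "vi"
  Position 3: "id"
  Position 4: "de"
Bigrams = "di", "iv", "vi", "id", "de"


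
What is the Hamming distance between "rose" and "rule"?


Comparing character by character (same length = 4):
  Pos 0: 'r' vs 'r' =
  Pos 1: 'o' vs 'u' !=
  Pos 2: 's' vs 'l' !=
  Pos 3: 'e' vs 'e' =
Hamming distance = 2


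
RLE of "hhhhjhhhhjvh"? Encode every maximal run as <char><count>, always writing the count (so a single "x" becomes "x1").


String: "hhhhjhhhhjvh"
Scanning for consecutive runs:
  'h' x 4
  'j' x 1
  'h' x 4
  'j' x 1
  'v' x 1
  'h' x 1
RLE = "h4j1h4j1v1h1"


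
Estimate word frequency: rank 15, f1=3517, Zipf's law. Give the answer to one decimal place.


Zipf's law: f(r) = f(1) / r
f(1) = 3517
f(15) = 3517 / 15
= 234.5 occurrences


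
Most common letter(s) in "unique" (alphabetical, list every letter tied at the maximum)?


Word: "unique"
Letter counts:
  'e': 1
  'i': 1
  'n': 1
  'q': 1
  'u': 2
Maximum count = 2
Most frequent = 'u' (2 times each)


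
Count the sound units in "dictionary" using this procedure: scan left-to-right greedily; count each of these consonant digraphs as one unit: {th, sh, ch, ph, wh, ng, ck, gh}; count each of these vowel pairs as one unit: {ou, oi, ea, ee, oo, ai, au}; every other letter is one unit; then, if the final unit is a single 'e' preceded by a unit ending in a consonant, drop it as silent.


Word: "dictionary" (10 letters)
Left-to-right scan:
  [1] 'd' (letter)
  [2] 'i' (letter)
  [3] 'c' (letter)
  [4] 't' (letter)
  [5] 'i' (letter)
  [6] 'o' (letter)
  [7] 'n' (letter)
  [8] 'a' (letter)
  [9] 'r' (letter)
  [10] 'y' (letter)
Units from scan: 10
Sound units = 10 units


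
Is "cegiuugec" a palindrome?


Word: "cegiuugec"
Reversed: "ceguuigec"
Forward == Backward? cegiuugec != ceguuigec
Palindrome = No


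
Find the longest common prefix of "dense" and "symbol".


Word 1: "dense"
Word 2: "symbol"
Comparing from start:
  Pos 0: 'd' != 's' (stop)
LCP = "" (length 0)


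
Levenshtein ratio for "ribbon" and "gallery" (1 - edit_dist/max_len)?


Word 1: "ribbon" (length 6)
Word 2: "gallery" (length 7)
One optimal edit sequence:
  1. insert 'g'  (+1)
  2. substitute 'r' -> 'a'  (+1)
  3. substitute 'i' -> 'l'  (+1)
  4. substitute 'b' -> 'l'  (+1)
  5. substitute 'b' -> 'e'  (+1)
  6. substitute 'o' -> 'r'  (+1)
  7. substitute 'n' -> 'y'  (+1)
Edit distance = 7
Max length = max(6, 7) = 7
Similarity = 1 - 7/7
= 0.0000


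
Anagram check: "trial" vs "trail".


Word 1: "trial" → sorted: ailrt
Word 2: "trail" → sorted: ailrt
Same letters? ailrt == ailrt
Anagram = Yes


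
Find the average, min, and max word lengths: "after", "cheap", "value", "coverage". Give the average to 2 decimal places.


Lengths: "after"=5, "cheap"=5, "value"=5, "coverage"=8
Sum = 23, Count = 4
Average = 23/4 = 5.75
= avg=5.75, min=5, max=8


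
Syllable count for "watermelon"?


Word: "watermelon"
Syllable breakdown: wa-ter-mel-on
Counting: 4 parts
= 4 syllables


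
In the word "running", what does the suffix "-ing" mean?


Suffix: -ing
Example: running = run + -ing, with a spelling change
Meaning = present participle


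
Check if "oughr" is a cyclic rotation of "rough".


Word: "rough", Candidate: "oughr"
Method: check if candidate is substring of word+word
"roughrough" contains "oughr"? Yes
Is rotation = Yes


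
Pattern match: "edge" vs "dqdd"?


Pattern of "edge": [0, 1, 2, 0]
Pattern of "dqdd": [0, 1, 0, 0]
Patterns do not match
Same pattern = No


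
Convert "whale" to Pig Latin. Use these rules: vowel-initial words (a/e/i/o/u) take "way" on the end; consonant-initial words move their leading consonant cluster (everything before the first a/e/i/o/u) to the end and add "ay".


Word: "whale"
Starts with consonant(s) → move to end, add 'ay'
Consonant cluster: "wh"
Pig Latin = "alewhay"


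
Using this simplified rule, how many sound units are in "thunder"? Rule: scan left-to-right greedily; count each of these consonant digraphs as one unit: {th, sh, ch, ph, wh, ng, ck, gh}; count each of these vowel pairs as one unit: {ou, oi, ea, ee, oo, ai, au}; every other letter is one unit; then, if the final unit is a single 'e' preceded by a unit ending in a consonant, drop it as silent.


Word: "thunder" (7 letters)
Left-to-right scan:
  1. 'th' (digraph)
  2. 'u' (letter)
  3. 'n' (letter)
  4. 'd' (letter)
  5. 'e' (letter)
  6. 'r' (letter)
Units from scan: 6
Sound units = 6 units


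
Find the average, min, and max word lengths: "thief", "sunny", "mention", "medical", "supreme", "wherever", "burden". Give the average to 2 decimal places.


Lengths: "thief"=5, "sunny"=5, "mention"=7, "medical"=7, "supreme"=7, "wherever"=8, "burden"=6
Sum = 45, Count = 7
Average = 45/7 = 6.43
= avg=6.43, min=5, max=8


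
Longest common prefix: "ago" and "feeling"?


Word 1: "ago"
Word 2: "feeling"
Comparing from start:
  Pos 0: 'a' != 'f' (stop)
LCP = "" (length 0)


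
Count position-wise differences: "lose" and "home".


Comparing character by character (same length = 4):
  Pos 0: 'l' vs 'h' !=
  Pos 1: 'o' vs 'o' =
  Pos 2: 's' vs 'm' !=
  Pos 3: 'e' vs 'e' =
Hamming distance = 2


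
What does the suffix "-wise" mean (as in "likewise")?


Suffix: -wise
Example: likewise (like + -wise)
Meaning = in the manner of


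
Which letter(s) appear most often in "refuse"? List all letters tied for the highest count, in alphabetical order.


Word: "refuse"
Letter counts:
  'e': 2
  'f': 1
  'r': 1
  's': 1
  'u': 1
Maximum count = 2
Most frequent = 'e' (2 times each)


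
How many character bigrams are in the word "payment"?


Word: "payment" (length 7)
Number of 2-grams = length - 2 + 1 = 7 - 2 + 1
= 6


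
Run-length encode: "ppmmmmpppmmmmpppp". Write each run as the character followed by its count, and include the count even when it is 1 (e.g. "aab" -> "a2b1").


String: "ppmmmmpppmmmmpppp"
Scanning for consecutive runs:
  'p' x 2
  'm' x 4
  'p' x 3
  'm' x 4
  'p' x 4
RLE = "p2m4p3m4p4"


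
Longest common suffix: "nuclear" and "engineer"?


Word 1: "nuclear"
Word 2: "engineer"
Comparing from end:
  Pos -1: 'r' == 'r'
  Pos -2: 'a' != 'e' (stop)
LCS = "r" (length 1)


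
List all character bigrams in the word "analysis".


Word: "analysis" (length 8)
Number of bigrams = 8 - 2 + 1 = 7
  Position 0: "an"
  Position 1: "na"
  Position 2: "al"
  Position 3: "ly"
  Position 4: "ys"
  Position 5: "si"
  Position 6: "is"
Bigrams = "an", "na", "al", "ly", "ys", "si", "is"


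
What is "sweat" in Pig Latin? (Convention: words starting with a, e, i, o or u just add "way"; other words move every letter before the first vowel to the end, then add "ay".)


Word: "sweat"
Starts with consonant(s) → move to end, add 'ay'
Consonant cluster: "sw"
Pig Latin = "eatsway"


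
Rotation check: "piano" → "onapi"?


Word: "piano", Candidate: "onapi"
Method: check if candidate is substring of word+word
"pianopiano" contains "onapi"? No
Is rotation = No


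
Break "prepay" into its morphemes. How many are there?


Word: "prepay"
Morphemes: pre- | pay
Each morpheme carries meaning
= 2 morphemes


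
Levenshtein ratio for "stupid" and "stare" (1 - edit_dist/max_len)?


Word 1: "stupid" (length 6)
Word 2: "stare" (length 5)
One optimal edit sequence:
  1. keep 's'
  2. keep 't'
  3. delete 'u'  (+1)
  4. substitute 'p' -> 'a'  (+1)
  5. substitute 'i' -> 'r'  (+1)
  6. substitute 'd' -> 'e'  (+1)
Edit distance = 4
Max length = max(6, 5) = 6
Similarity = 1 - 4/6
= 0.3333


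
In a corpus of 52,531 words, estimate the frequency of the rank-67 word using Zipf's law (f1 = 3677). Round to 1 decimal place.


Zipf's law: f(r) = f(1) / r
f(1) = 3677
f(67) = 3677 / 67
= 54.9 occurrences


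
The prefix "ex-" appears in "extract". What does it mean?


Prefix: ex-
Example: extract (ex- + tract)
Meaning = out / former
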